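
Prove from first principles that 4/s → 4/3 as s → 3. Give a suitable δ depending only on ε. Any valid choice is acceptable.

δ = min(3/2, (9/8)ε)

Let ε > 0 be given. We seek δ > 0 such that 0 < |s − 3| < δ implies |4/s − (4/3)| < ε.
|4/s − (4/3)| = 4·|3 − s|/(3·|s|) = 4|s − 3|/(3|s|).
Require δ ≤ 3/2 so that |s| > 3 − 3/2 = 3/2, hence 3|s| > 9/2.
Then |4/s − (4/3)| < 4|s − 3|/(9/2), which is < ε when |s − 3| < (9/8)ε.
Take δ = min(3/2, (9/8)ε). Then 0 < |s − 3| < δ gives both |s − 3| < 3/2 and |s − 3| < (9/8)ε, so |4/s − (4/3)| < ε.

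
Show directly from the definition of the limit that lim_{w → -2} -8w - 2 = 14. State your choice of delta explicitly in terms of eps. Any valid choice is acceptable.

delta = eps/8

Fix eps > 0. We need delta > 0 so that 0 < |w + 2| < delta implies |(-8w - 2) − 14| < eps.
|(-8w - 2) − 14| = |-8w - 16| = 8|w + 2|.
Thus it suffices that |w + 2| < eps/8.
Take delta = eps/8. If 0 < |w + 2| < delta then |(-8w - 2) − 14| = 8|w + 2| < 8·(eps/8) = eps.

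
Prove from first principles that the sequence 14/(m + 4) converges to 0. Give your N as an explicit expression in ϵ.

N = 14/ϵ

Let ϵ > 0 be given. For m ≥ 1, |14/(m + 4) − 0| = 14/(m + 4) ≤ 14/m.
We need 14/m < ϵ, i.e. m > 14/ϵ.
Take N = 14/ϵ. If m > N then |14/(m + 4)| ≤ 14/m < ϵ.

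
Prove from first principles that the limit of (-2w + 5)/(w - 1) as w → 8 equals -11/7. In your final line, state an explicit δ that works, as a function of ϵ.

Suppose ϵ > 0. We want δ > 0 with 0 < |w − 8| < δ ⇒ |(-2w + 5)/(w - 1) + 11/7| < ϵ.
Combining over a common denominator, (-2w + 5)/(w - 1) + 11/7 = [(-2w + 5)·7 − (-11)·(w - 1)] / [7·(w - 1)] = -3(w − 8) / (7(w - 1)).
So |(-2w + 5)/(w - 1) + 11/7| = 3|w − 8| / (7·|w − 1|).
Restrict δ ≤ 7/2. Then |w − 8| < 7/2 gives |w − 1| = |(w − 8) + 7| ≥ 7 − 7/2 = 7/2.
Hence |(-2w + 5)/(w - 1) + 11/7| < 3|w − 8|/(7·(7/2)) = (6/49)|w − 8|, which is < ϵ once |w − 8| < (49/6)ϵ.
Take δ = min(7/2, (49/6)ϵ). Then 0 < |w − 8| < δ forces both bounds, so |(-2w + 5)/(w - 1) + 11/7| < ϵ.

δ = min(7/2, (49/6)ϵ)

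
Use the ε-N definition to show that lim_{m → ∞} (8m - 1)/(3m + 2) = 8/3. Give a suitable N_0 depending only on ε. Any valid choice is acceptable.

N_0 = (19/9)/ε

Suppose ε > 0. For m ≥ 1, |(8m - 1)/(3m + 2) − (8/3)| = |-19|/(3(3m + 2)) = 19/(3(3m + 2)).
Since 3m + 2 ≥ 3m for m ≥ 1, this is ≤ 19/(3·3m) = (19/9)/m.
So |(8m - 1)/(3m + 2) − (8/3)| < ε whenever m > (19/9)/ε.
Take N_0 = (19/9)/ε. If m > N_0 then |(8m - 1)/(3m + 2) − (8/3)| ≤ (19/9)/m < ε.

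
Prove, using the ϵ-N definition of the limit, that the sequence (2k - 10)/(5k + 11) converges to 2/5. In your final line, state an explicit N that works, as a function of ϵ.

Let ϵ > 0. For k ≥ 1, |(2k - 10)/(5k + 11) − (2/5)| = |-72|/(5(5k + 11)) = 72/(5(5k + 11)).
Since 5k + 11 ≥ 5k for k ≥ 1, this is ≤ 72/(5·5k) = (72/25)/k.
So |(2k - 10)/(5k + 11) − (2/5)| < ϵ whenever k > (72/25)/ϵ.
Take N = (72/25)/ϵ. If k > N then |(2k - 10)/(5k + 11) − (2/5)| ≤ (72/25)/k < ϵ.

N = (72/25)/ϵ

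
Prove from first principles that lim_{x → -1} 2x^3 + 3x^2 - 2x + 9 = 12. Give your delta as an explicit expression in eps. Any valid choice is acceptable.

Suppose eps > 0. We want delta > 0 such that 0 < |x + 1| < delta implies |(2x^3 + 3x^2 - 2x + 9) − 12| < eps.
(2x^3 + 3x^2 - 2x + 9) − 12 = 2x^3 + 3x^2 - 2x - 3 = (x + 1)(2x^2 + x - 3).
So |(2x^3 + 3x^2 - 2x + 9) − 12| = |x + 1|·|2x^2 + x - 3|.
Require delta ≤ 1. Then |x + 1| < 1 gives |x| < 2, and by the triangle inequality |2x^2 + x - 3| ≤ 2·2^2 + 2 + 3 = 13.
Hence |(2x^3 + 3x^2 - 2x + 9) − 12| ≤ 13|x + 1| < eps provided |x + 1| < eps/13.
Take delta = min(1, eps/13). Then 0 < |x + 1| < delta gives both |x + 1| < 1 and |x + 1| < eps/13, so |(2x^3 + 3x^2 - 2x + 9) − 12| < eps.

delta = min(1, eps/13)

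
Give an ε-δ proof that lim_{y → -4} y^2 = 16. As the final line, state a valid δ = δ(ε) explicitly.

Fix ε > 0. We seek δ > 0 with 0 < |y + 4| < δ ⇒ |y^2 − 16| < ε.
Factor: y^2 − 16 = (y + 4)(y - 4), so |y^2 − 16| = |y + 4|·|y - 4|.
Restrict δ ≤ 1. Then |y + 4| < 1 gives |y| < 5, so by the triangle inequality |y - 4| ≤ 5 + 4 = 9.
Hence |y^2 − 16| ≤ 9|y + 4|, which is < ε once |y + 4| < ε/9.
Take δ = min(1, ε/9). If 0 < |y + 4| < δ then both bounds hold and |y^2 − 16| ≤ 9|y + 4| < 9·(ε/9) = ε.

δ = min(1, ε/9)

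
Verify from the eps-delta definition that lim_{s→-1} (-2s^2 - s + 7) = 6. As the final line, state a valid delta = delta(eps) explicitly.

Suppose eps > 0. We want delta > 0 such that 0 < |s + 1| < delta implies |(-2s^2 - s + 7) − 6| < eps.
(-2s^2 - s + 7) − 6 = -2s^2 - s + 1 = (s + 1)(-2s + 1).
So |(-2s^2 - s + 7) − 6| = |s + 1|·|-2s + 1|.
Require delta ≤ 1. Then |s + 1| < 1 gives |s| < 2, and by the triangle inequality |-2s + 1| ≤ 2·2 + 1 = 5.
Hence |(-2s^2 - s + 7) − 6| ≤ 5|s + 1| < eps provided |s + 1| < eps/5.
Take delta = min(1, eps/5). Then 0 < |s + 1| < delta gives both |s + 1| < 1 and |s + 1| < eps/5, so |(-2s^2 - s + 7) − 6| < eps.

delta = min(1, eps/5)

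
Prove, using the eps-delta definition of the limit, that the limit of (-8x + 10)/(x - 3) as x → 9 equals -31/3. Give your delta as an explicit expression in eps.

Fix eps > 0. We want delta > 0 with 0 < |x − 9| < delta ⇒ |(-8x + 10)/(x - 3) + 31/3| < eps.
Combining over a common denominator, (-8x + 10)/(x - 3) + 31/3 = [(-8x + 10)·6 − (-62)·(x - 3)] / [6·(x - 3)] = 14(x − 9) / (6(x - 3)).
So |(-8x + 10)/(x - 3) + 31/3| = 14|x − 9| / (6·|x − 3|).
Require delta ≤ 3, so |x − 3| ≥ |6| − |x − 9| > 6 − 3 = 3.
Hence |(-8x + 10)/(x - 3) + 31/3| < 14|x − 9|/(6·3) = (7/9)|x − 9|, which is < eps once |x − 9| < (9/7)eps.
Take delta = min(3, (9/7)eps). Then 0 < |x − 9| < delta forces both bounds, so |(-8x + 10)/(x - 3) + 31/3| < eps.

delta = min(3, (9/7)eps)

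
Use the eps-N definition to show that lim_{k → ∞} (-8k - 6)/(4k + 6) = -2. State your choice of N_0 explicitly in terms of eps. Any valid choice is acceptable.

N_0 = (3/2)/eps

Fix eps > 0. For k ≥ 1, |(-8k - 6)/(4k + 6) + 2| = |24|/(4(4k + 6)) = 24/(4(4k + 6)).
Since 4k + 6 ≥ 4k for k ≥ 1, this is ≤ 24/(4·4k) = (3/2)/k.
So |(-8k - 6)/(4k + 6) + 2| < eps whenever k > (3/2)/eps.
Take N_0 = (3/2)/eps. If k > N_0 then |(-8k - 6)/(4k + 6) + 2| ≤ (3/2)/k < eps.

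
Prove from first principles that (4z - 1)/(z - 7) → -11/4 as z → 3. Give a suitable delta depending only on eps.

Let eps > 0 be given. We want delta > 0 with 0 < |z − 3| < delta ⇒ |(4z - 1)/(z - 7) + 11/4| < eps.
Combining over a common denominator, (4z - 1)/(z - 7) + 11/4 = [(4z - 1)·(-4) − 11·(z - 7)] / [(-4)·(z - 7)] = -27(z − 3) / ((-4)(z - 7)).
So |(4z - 1)/(z - 7) + 11/4| = 27|z − 3| / (4·|z − 7|).
Restrict delta ≤ 2. Then |z − 3| < 2 gives |z − 7| = |(z − 3) + (-4)| ≥ 4 − 2 = 2.
Hence |(4z - 1)/(z - 7) + 11/4| < 27|z − 3|/(4·2) = (27/8)|z − 3|, which is < eps once |z − 3| < (8/27)eps.
Take delta = min(2, (8/27)eps). Then 0 < |z − 3| < delta forces both bounds, so |(4z - 1)/(z - 7) + 11/4| < eps.

delta = min(2, (8/27)eps)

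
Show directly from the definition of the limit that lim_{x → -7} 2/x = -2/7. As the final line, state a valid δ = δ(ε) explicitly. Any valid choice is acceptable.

Let ε > 0. We seek δ > 0 such that 0 < |x + 7| < δ implies |2/x + 2/7| < ε.
|2/x + 2/7| = 2·|-7 − x|/(7·|x|) = 2|x + 7|/(7|x|).
Restrict δ ≤ 7/2. Then |x + 7| < 7/2 gives |x| > 7/2, so 7|x| > 49/2.
Then |2/x + 2/7| < 2|x + 7|/(49/2), which is < ε when |x + 7| < (49/4)ε.
Take δ = min(7/2, (49/4)ε). Then 0 < |x + 7| < δ gives both |x + 7| < 7/2 and |x + 7| < (49/4)ε, so |2/x + 2/7| < ε.

δ = min(7/2, (49/4)ε)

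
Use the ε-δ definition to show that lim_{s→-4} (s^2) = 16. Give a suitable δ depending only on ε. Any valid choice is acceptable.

δ = min(1, ε/9)

Let ε > 0. We seek δ > 0 with 0 < |s + 4| < δ ⇒ |s^2 − 16| < ε.
Factor: s^2 − 16 = (s + 4)(s - 4), so |s^2 − 16| = |s + 4|·|s - 4|.
Impose δ ≤ 1 so that |s| < 5; then |s - 4| ≤ 9.
Hence |s^2 − 16| ≤ 9|s + 4|, which is < ε once |s + 4| < ε/9.
Take δ = min(1, ε/9). If 0 < |s + 4| < δ then both bounds hold and |s^2 − 16| ≤ 9|s + 4| < 9·(ε/9) = ε.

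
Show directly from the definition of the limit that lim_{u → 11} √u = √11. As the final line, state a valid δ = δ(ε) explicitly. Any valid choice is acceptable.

δ = min(11, √11·ε)

Let ε > 0 be given. We want δ > 0 such that 0 < |u − 11| < δ implies |√u − √11| < ε.
Multiplying by the conjugate, |√u − √11| = |u − 11|/(√u + √11).
Restrict δ ≤ 11 so that |u − 11| < 11 forces u > 0, and then √u + √11 > √11.
Hence |√u − √11| < |u − 11|/√11, which is < ε once |u − 11| < √11·ε.
Take δ = min(11, √11·ε). If 0 < |u − 11| < δ then u > 0 and |√u − √11| < |u − 11|/√11 < ε.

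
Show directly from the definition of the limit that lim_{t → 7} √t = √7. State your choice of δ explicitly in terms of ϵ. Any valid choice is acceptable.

δ = min(7, √7·ϵ)

Suppose ϵ > 0. We want δ > 0 such that 0 < |t − 7| < δ implies |√t − √7| < ϵ.
Rationalise: √t − √7 = (t − 7)/(√t + √7), so |√t − √7| = |t − 7|/(√t + √7).
Restrict δ ≤ 7 so that |t − 7| < 7 forces t > 0, and then √t + √7 > √7.
Hence |√t − √7| < |t − 7|/√7, which is < ϵ once |t − 7| < √7·ϵ.
Take δ = min(7, √7·ϵ). If 0 < |t − 7| < δ then t > 0 and |√t − √7| < |t − 7|/√7 < ϵ.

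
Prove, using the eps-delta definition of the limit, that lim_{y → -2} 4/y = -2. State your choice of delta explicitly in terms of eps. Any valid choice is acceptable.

delta = min(1, (1/2)eps)

Let eps > 0 be given. We seek delta > 0 such that 0 < |y + 2| < delta implies |4/y + 2| < eps.
|4/y + 2| = 4·|-2 − y|/(2·|y|) = 4|y + 2|/(2|y|).
Require delta ≤ 1 so that |y| > 2 − 1 = 1, hence 2|y| > 2.
Then |4/y + 2| < 4|y + 2|/2, which is < eps when |y + 2| < (1/2)eps.
Take delta = min(1, (1/2)eps). Then 0 < |y + 2| < delta gives both |y + 2| < 1 and |y + 2| < (1/2)eps, so |4/y + 2| < eps.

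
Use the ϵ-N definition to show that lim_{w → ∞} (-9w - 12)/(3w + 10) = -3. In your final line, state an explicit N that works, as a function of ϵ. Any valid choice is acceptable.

Fix ϵ > 0. We seek N > 0 such that w > N implies |(-9w - 12)/(3w + 10) + 3| < ϵ.
(-9w - 12)/(3w + 10) + 3 = (3(-9w - 12) − (-9)(3w + 10)) / (3(3w + 10)) = 54/(3(3w + 10)).
For w > 0 we have 3w + 10 > 3w, so |(-9w - 12)/(3w + 10) + 3| = 54/(3(3w + 10)) < 54/(3·3w) = 6/w.
Thus |(-9w - 12)/(3w + 10) + 3| < ϵ whenever w > 6/ϵ.
Take N = 6/ϵ. If w > N then |(-9w - 12)/(3w + 10) + 3| < 6/w < ϵ.

N = 6/ϵ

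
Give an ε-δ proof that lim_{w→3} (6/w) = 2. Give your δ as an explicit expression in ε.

Let ε > 0 be given. We seek δ > 0 such that 0 < |w − 3| < δ implies |6/w − 2| < ε.
|6/w − 2| = 6·|3 − w|/(3·|w|) = 6|w − 3|/(3|w|).
Require δ ≤ 3/2 so that |w| > 3 − 3/2 = 3/2, hence 3|w| > 9/2.
Then |6/w − 2| < 6|w − 3|/(9/2), which is < ε when |w − 3| < (3/4)ε.
Take δ = min(3/2, (3/4)ε). Then 0 < |w − 3| < δ gives both |w − 3| < 3/2 and |w − 3| < (3/4)ε, so |6/w − 2| < ε.

δ = min(3/2, (3/4)ε)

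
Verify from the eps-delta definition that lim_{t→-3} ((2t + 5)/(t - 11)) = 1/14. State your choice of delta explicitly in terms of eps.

delta = min(7, (98/27)eps)

Let eps > 0 be given. We want delta > 0 with 0 < |t + 3| < delta ⇒ |(2t + 5)/(t - 11) − (1/14)| < eps.
Combining over a common denominator, (2t + 5)/(t - 11) − (1/14) = [(2t + 5)·(-14) − (-1)·(t - 11)] / [(-14)·(t - 11)] = -27(t + 3) / ((-14)(t - 11)).
So |(2t + 5)/(t - 11) − (1/14)| = 27|t + 3| / (14·|t − 11|).
Require delta ≤ 7, so |t − 11| ≥ |-14| − |t + 3| > 14 − 7 = 7.
Hence |(2t + 5)/(t - 11) − (1/14)| < 27|t + 3|/(14·7) = (27/98)|t + 3|, which is < eps once |t + 3| < (98/27)eps.
Take delta = min(7, (98/27)eps). Then 0 < |t + 3| < delta forces both bounds, so |(2t + 5)/(t - 11) − (1/14)| < eps.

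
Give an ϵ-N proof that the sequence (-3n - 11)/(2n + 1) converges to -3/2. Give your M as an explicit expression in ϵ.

M = (19/4)/ϵ

Suppose ϵ > 0. For n ≥ 1, |(-3n - 11)/(2n + 1) + 3/2| = |-19|/(2(2n + 1)) = 19/(2(2n + 1)).
Since 2n + 1 ≥ 2n for n ≥ 1, this is ≤ 19/(2·2n) = (19/4)/n.
So |(-3n - 11)/(2n + 1) + 3/2| < ϵ whenever n > (19/4)/ϵ.
Take M = (19/4)/ϵ. If n > M then |(-3n - 11)/(2n + 1) + 3/2| ≤ (19/4)/n < ϵ.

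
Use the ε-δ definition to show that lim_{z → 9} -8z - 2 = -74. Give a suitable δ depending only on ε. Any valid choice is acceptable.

Suppose ε > 0. We need δ > 0 so that 0 < |z − 9| < δ implies |(-8z - 2) + 74| < ε.
|(-8z - 2) + 74| = |-8z + 72| = 8|z − 9|.
Thus it suffices that |z − 9| < ε/8.
Take δ = ε/8. If 0 < |z − 9| < δ then |(-8z - 2) + 74| = 8|z − 9| < 8·(ε/8) = ε.

δ = ε/8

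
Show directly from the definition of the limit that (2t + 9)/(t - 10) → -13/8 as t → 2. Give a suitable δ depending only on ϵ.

δ = min(4, (32/29)ϵ)

Let ϵ > 0. We want δ > 0 with 0 < |t − 2| < δ ⇒ |(2t + 9)/(t - 10) + 13/8| < ϵ.
Combining over a common denominator, (2t + 9)/(t - 10) + 13/8 = [(2t + 9)·(-8) − 13·(t - 10)] / [(-8)·(t - 10)] = -29(t − 2) / ((-8)(t - 10)).
So |(2t + 9)/(t - 10) + 13/8| = 29|t − 2| / (8·|t − 10|).
Restrict δ ≤ 4. Then |t − 2| < 4 gives |t − 10| = |(t − 2) + (-8)| ≥ 8 − 4 = 4.
Hence |(2t + 9)/(t - 10) + 13/8| < 29|t − 2|/(8·4) = (29/32)|t − 2|, which is < ϵ once |t − 2| < (32/29)ϵ.
Take δ = min(4, (32/29)ϵ). Then 0 < |t − 2| < δ forces both bounds, so |(2t + 9)/(t - 10) + 13/8| < ϵ.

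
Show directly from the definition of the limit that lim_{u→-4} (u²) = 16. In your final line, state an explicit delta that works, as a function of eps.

delta = min(2, eps/10)

Let eps > 0 be given. We seek delta > 0 with 0 < |u + 4| < delta ⇒ |u² − 16| < eps.
Factor: u² − 16 = (u + 4)(u - 4), so |u² − 16| = |u + 4|·|u - 4|.
Restrict delta ≤ 2. Then |u + 4| < 2 gives |u| < 6, so by the triangle inequality |u - 4| ≤ 6 + 4 = 10.
Hence |u² − 16| ≤ 10|u + 4|, which is < eps once |u + 4| < eps/10.
Take delta = min(2, eps/10). If 0 < |u + 4| < delta then both bounds hold and |u² − 16| ≤ 10|u + 4| < 10·(eps/10) = eps.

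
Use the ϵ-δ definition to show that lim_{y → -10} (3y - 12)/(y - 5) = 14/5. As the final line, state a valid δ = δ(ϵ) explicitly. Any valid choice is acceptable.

δ = min(15/2, (75/2)ϵ)

Suppose ϵ > 0. We want δ > 0 with 0 < |y + 10| < δ ⇒ |(3y - 12)/(y - 5) − (14/5)| < ϵ.
Combining over a common denominator, (3y - 12)/(y - 5) − (14/5) = [(3y - 12)·(-15) − (-42)·(y - 5)] / [(-15)·(y - 5)] = -3(y + 10) / ((-15)(y - 5)).
So |(3y - 12)/(y - 5) − (14/5)| = 3|y + 10| / (15·|y − 5|).
Require δ ≤ 15/2, so |y − 5| ≥ |-15| − |y + 10| > 15 − 15/2 = 15/2.
Hence |(3y - 12)/(y - 5) − (14/5)| < 3|y + 10|/(15·(15/2)) = (2/75)|y + 10|, which is < ϵ once |y + 10| < (75/2)ϵ.
Take δ = min(15/2, (75/2)ϵ). Then 0 < |y + 10| < δ forces both bounds, so |(3y - 12)/(y - 5) − (14/5)| < ϵ.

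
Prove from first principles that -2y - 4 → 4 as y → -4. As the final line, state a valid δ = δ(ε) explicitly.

Let ε > 0 be given. We need δ > 0 so that 0 < |y + 4| < δ implies |(-2y - 4) − 4| < ε.
Since (-2y - 4) − 4 = -2(y + 4), we have |(-2y - 4) − 4| = 2|y + 4|.
Thus it suffices that |y + 4| < ε/2.
Take δ = ε/2. If 0 < |y + 4| < δ then |(-2y - 4) − 4| = 2|y + 4| < 2·(ε/2) = ε.

δ = ε/2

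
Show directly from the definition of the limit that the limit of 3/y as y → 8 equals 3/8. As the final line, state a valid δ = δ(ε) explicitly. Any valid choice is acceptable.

δ = min(4, (32/3)ε)

Suppose ε > 0. We seek δ > 0 such that 0 < |y − 8| < δ implies |3/y − (3/8)| < ε.
|3/y − (3/8)| = 3·|8 − y|/(8·|y|) = 3|y − 8|/(8|y|).
Require δ ≤ 4 so that |y| > 8 − 4 = 4, hence 8|y| > 32.
Then |3/y − (3/8)| < 3|y − 8|/32, which is < ε when |y − 8| < (32/3)ε.
Take δ = min(4, (32/3)ε). Then 0 < |y − 8| < δ gives both |y − 8| < 4 and |y − 8| < (32/3)ε, so |3/y − (3/8)| < ε.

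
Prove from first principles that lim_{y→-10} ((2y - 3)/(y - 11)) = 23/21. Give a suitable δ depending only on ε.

δ = min(21/2, (441/38)ε)

Suppose ε > 0. We want δ > 0 with 0 < |y + 10| < δ ⇒ |(2y - 3)/(y - 11) − (23/21)| < ε.
Combining over a common denominator, (2y - 3)/(y - 11) − (23/21) = [(2y - 3)·(-21) − (-23)·(y - 11)] / [(-21)·(y - 11)] = -19(y + 10) / ((-21)(y - 11)).
So |(2y - 3)/(y - 11) − (23/21)| = 19|y + 10| / (21·|y − 11|).
Restrict δ ≤ 21/2. Then |y + 10| < 21/2 gives |y − 11| = |(y + 10) + (-21)| ≥ 21 − 21/2 = 21/2.
Hence |(2y - 3)/(y - 11) − (23/21)| < 19|y + 10|/(21·(21/2)) = (38/441)|y + 10|, which is < ε once |y + 10| < (441/38)ε.
Take δ = min(21/2, (441/38)ε). Then 0 < |y + 10| < δ forces both bounds, so |(2y - 3)/(y - 11) − (23/21)| < ε.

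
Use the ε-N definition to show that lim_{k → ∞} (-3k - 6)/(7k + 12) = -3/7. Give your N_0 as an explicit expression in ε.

N_0 = (6/49)/ε

Let ε > 0. For k ≥ 1, |(-3k - 6)/(7k + 12) + 3/7| = |-6|/(7(7k + 12)) = 6/(7(7k + 12)).
Since 7k + 12 ≥ 7k for k ≥ 1, this is ≤ 6/(7·7k) = (6/49)/k.
So |(-3k - 6)/(7k + 12) + 3/7| < ε whenever k > (6/49)/ε.
Take N_0 = (6/49)/ε. If k > N_0 then |(-3k - 6)/(7k + 12) + 3/7| ≤ (6/49)/k < ε.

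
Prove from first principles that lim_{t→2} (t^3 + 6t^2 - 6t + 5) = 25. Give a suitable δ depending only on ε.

δ = min(1, ε/43)

Let ε > 0 be given. We want δ > 0 such that 0 < |t − 2| < δ implies |(t^3 + 6t^2 - 6t + 5) − 25| < ε.
(t^3 + 6t^2 - 6t + 5) − 25 = t^3 + 6t^2 - 6t - 20 = (t − 2)(t^2 + 8t + 10).
So |(t^3 + 6t^2 - 6t + 5) − 25| = |t − 2|·|t^2 + 8t + 10|.
Require δ ≤ 1. Then |t − 2| < 1 gives |t| < 3, and by the triangle inequality |t^2 + 8t + 10| ≤ 3^2 + 8·3 + 10 = 43.
Hence |(t^3 + 6t^2 - 6t + 5) − 25| ≤ 43|t − 2| < ε provided |t − 2| < ε/43.
Choosing δ = min(1, ε/43) ensures both conditions, hence |(t^3 + 6t^2 - 6t + 5) − 25| < ε.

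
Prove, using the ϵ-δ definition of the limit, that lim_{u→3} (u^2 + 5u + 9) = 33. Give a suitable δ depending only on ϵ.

δ = min(1, ϵ/12)

Suppose ϵ > 0. We want δ > 0 such that 0 < |u − 3| < δ implies |(u^2 + 5u + 9) − 33| < ϵ.
(u^2 + 5u + 9) − 33 = u^2 + 5u - 24 = (u − 3)(u + 8).
So |(u^2 + 5u + 9) − 33| = |u − 3|·|u + 8|.
Assume first that |u − 3| < 1, so |u| < 4. Then |u + 8| ≤ 4 + 8 = 12.
Hence |(u^2 + 5u + 9) − 33| ≤ 12|u − 3| < ϵ provided |u − 3| < ϵ/12.
Choosing δ = min(1, ϵ/12) ensures both conditions, hence |(u^2 + 5u + 9) − 33| < ϵ.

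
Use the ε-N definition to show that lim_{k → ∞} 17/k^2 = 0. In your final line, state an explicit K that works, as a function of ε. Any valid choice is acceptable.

K = (17/ε)^{1/2}

Fix ε > 0. For k ≥ 1, |17/k^2 − 0| = 17/k^2.
17/k^2 < ε ⇔ k^2 > 17/ε ⇔ k > (17/ε)^{1/2}.
Take K = (17/ε)^{1/2}. Then k > K implies 17/k^2 < ε.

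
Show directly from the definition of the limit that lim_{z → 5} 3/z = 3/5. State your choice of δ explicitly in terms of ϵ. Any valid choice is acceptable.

Let ϵ > 0. We seek δ > 0 such that 0 < |z − 5| < δ implies |3/z − (3/5)| < ϵ.
|3/z − (3/5)| = 3·|5 − z|/(5·|z|) = 3|z − 5|/(5|z|).
Require δ ≤ 5/2 so that |z| > 5 − 5/2 = 5/2, hence 5|z| > 25/2.
Then |3/z − (3/5)| < 3|z − 5|/(25/2), which is < ϵ when |z − 5| < (25/6)ϵ.
Take δ = min(5/2, (25/6)ϵ). Then 0 < |z − 5| < δ gives both |z − 5| < 5/2 and |z − 5| < (25/6)ϵ, so |3/z − (3/5)| < ϵ.

δ = min(5/2, (25/6)ϵ)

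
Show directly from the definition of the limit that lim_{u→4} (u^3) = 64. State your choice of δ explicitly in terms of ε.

δ = min(1, ε/61)

Suppose ε > 0. We seek δ > 0 with 0 < |u − 4| < δ ⇒ |u^3 − 64| < ε.
Factor: u^3 − 64 = (u − 4)(u^2 + 4u + 16), so |u^3 − 64| = |u − 4|·|u^2 + 4u + 16|.
Impose δ ≤ 1 so that |u| < 5; then |u^2 + 4u + 16| ≤ 61.
Hence |u^3 − 64| ≤ 61|u − 4|, which is < ε once |u − 4| < ε/61.
Take δ = min(1, ε/61). If 0 < |u − 4| < δ then both bounds hold and |u^3 − 64| ≤ 61|u − 4| < 61·(ε/61) = ε.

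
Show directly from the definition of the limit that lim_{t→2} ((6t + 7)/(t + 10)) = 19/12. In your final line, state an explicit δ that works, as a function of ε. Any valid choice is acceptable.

Suppose ε > 0. We want δ > 0 with 0 < |t − 2| < δ ⇒ |(6t + 7)/(t + 10) − (19/12)| < ε.
Combining over a common denominator, (6t + 7)/(t + 10) − (19/12) = [(6t + 7)·12 − 19·(t + 10)] / [12·(t + 10)] = 53(t − 2) / (12(t + 10)).
So |(6t + 7)/(t + 10) − (19/12)| = 53|t − 2| / (12·|t + 10|).
Restrict δ ≤ 6. Then |t − 2| < 6 gives |t + 10| = |(t − 2) + 12| ≥ 12 − 6 = 6.
Hence |(6t + 7)/(t + 10) − (19/12)| < 53|t − 2|/(12·6) = (53/72)|t − 2|, which is < ε once |t − 2| < (72/53)ε.
Take δ = min(6, (72/53)ε). Then 0 < |t − 2| < δ forces both bounds, so |(6t + 7)/(t + 10) − (19/12)| < ε.

δ = min(6, (72/53)ε)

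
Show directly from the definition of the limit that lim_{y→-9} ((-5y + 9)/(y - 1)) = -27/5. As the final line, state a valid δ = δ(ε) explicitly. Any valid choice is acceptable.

Let ε > 0 be given. We want δ > 0 with 0 < |y + 9| < δ ⇒ |(-5y + 9)/(y - 1) + 27/5| < ε.
Combining over a common denominator, (-5y + 9)/(y - 1) + 27/5 = [(-5y + 9)·(-10) − 54·(y - 1)] / [(-10)·(y - 1)] = -4(y + 9) / ((-10)(y - 1)).
So |(-5y + 9)/(y - 1) + 27/5| = 4|y + 9| / (10·|y − 1|).
Restrict δ ≤ 5. Then |y + 9| < 5 gives |y − 1| = |(y + 9) + (-10)| ≥ 10 − 5 = 5.
Hence |(-5y + 9)/(y - 1) + 27/5| < 4|y + 9|/(10·5) = (2/25)|y + 9|, which is < ε once |y + 9| < (25/2)ε.
Take δ = min(5, (25/2)ε). Then 0 < |y + 9| < δ forces both bounds, so |(-5y + 9)/(y - 1) + 27/5| < ε.

δ = min(5, (25/2)ε)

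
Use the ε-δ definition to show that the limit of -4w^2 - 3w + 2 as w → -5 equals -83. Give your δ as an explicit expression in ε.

δ = min(1, ε/41)

Fix ε > 0. We want δ > 0 such that 0 < |w + 5| < δ implies |(-4w^2 - 3w + 2) + 83| < ε.
(-4w^2 - 3w + 2) + 83 = -4w^2 - 3w + 85 = (w + 5)(-4w + 17).
So |(-4w^2 - 3w + 2) + 83| = |w + 5|·|-4w + 17|.
Require δ ≤ 1. Then |w + 5| < 1 gives |w| < 6, and by the triangle inequality |-4w + 17| ≤ 4·6 + 17 = 41.
Hence |(-4w^2 - 3w + 2) + 83| ≤ 41|w + 5| < ε provided |w + 5| < ε/41.
Take δ = min(1, ε/41). Then 0 < |w + 5| < δ gives both |w + 5| < 1 and |w + 5| < ε/41, so |(-4w^2 - 3w + 2) + 83| < ε.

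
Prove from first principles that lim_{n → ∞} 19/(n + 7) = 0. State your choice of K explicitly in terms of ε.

Let ε > 0 be given. For n ≥ 1, |19/(n + 7) − 0| = 19/(n + 7) ≤ 19/n.
We need 19/n < ε, i.e. n > 19/ε.
Take K = 19/ε. If n > K then |19/(n + 7)| ≤ 19/n < ε.

K = 19/ε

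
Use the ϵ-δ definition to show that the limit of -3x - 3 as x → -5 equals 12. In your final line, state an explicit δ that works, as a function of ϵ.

δ = ϵ/3

Fix ϵ > 0. We need δ > 0 so that 0 < |x + 5| < δ implies |(-3x - 3) − 12| < ϵ.
|(-3x - 3) − 12| = |-3x - 15| = 3|x + 5|.
Thus it suffices that |x + 5| < ϵ/3.
Take δ = ϵ/3. If 0 < |x + 5| < δ then |(-3x - 3) − 12| = 3|x + 5| < 3·(ϵ/3) = ϵ.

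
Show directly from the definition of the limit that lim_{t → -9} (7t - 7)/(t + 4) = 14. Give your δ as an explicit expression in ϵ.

δ = min(5/2, (5/14)ϵ)

Let ϵ > 0. We want δ > 0 with 0 < |t + 9| < δ ⇒ |(7t - 7)/(t + 4) − 14| < ϵ.
Combining over a common denominator, (7t - 7)/(t + 4) − 14 = [(7t - 7)·(-5) − (-70)·(t + 4)] / [(-5)·(t + 4)] = 35(t + 9) / ((-5)(t + 4)).
So |(7t - 7)/(t + 4) − 14| = 35|t + 9| / (5·|t + 4|).
Restrict δ ≤ 5/2. Then |t + 9| < 5/2 gives |t + 4| = |(t + 9) + (-5)| ≥ 5 − 5/2 = 5/2.
Hence |(7t - 7)/(t + 4) − 14| < 35|t + 9|/(5·(5/2)) = (14/5)|t + 9|, which is < ϵ once |t + 9| < (5/14)ϵ.
Take δ = min(5/2, (5/14)ϵ). Then 0 < |t + 9| < δ forces both bounds, so |(7t - 7)/(t + 4) − 14| < ϵ.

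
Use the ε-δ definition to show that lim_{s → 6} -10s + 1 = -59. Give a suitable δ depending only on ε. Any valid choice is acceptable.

δ = ε/10

Let ε > 0 be given. We need δ > 0 so that 0 < |s − 6| < δ implies |(-10s + 1) + 59| < ε.
|(-10s + 1) + 59| = |-10s + 60| = 10|s − 6|.
Thus it suffices that |s − 6| < ε/10.
Take δ = ε/10. If 0 < |s − 6| < δ then |(-10s + 1) + 59| = 10|s − 6| < 10·(ε/10) = ε.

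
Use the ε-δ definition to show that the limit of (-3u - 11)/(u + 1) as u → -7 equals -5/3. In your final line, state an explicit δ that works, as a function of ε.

δ = min(3, (9/4)ε)

Let ε > 0. We want δ > 0 with 0 < |u + 7| < δ ⇒ |(-3u - 11)/(u + 1) + 5/3| < ε.
Combining over a common denominator, (-3u - 11)/(u + 1) + 5/3 = [(-3u - 11)·(-6) − 10·(u + 1)] / [(-6)·(u + 1)] = 8(u + 7) / ((-6)(u + 1)).
So |(-3u - 11)/(u + 1) + 5/3| = 8|u + 7| / (6·|u + 1|).
Restrict δ ≤ 3. Then |u + 7| < 3 gives |u + 1| = |(u + 7) + (-6)| ≥ 6 − 3 = 3.
Hence |(-3u - 11)/(u + 1) + 5/3| < 8|u + 7|/(6·3) = (4/9)|u + 7|, which is < ε once |u + 7| < (9/4)ε.
Take δ = min(3, (9/4)ε). Then 0 < |u + 7| < δ forces both bounds, so |(-3u - 11)/(u + 1) + 5/3| < ε.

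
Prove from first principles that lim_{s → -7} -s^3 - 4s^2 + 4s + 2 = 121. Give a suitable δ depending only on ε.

δ = min(2, ε/125)

Let ε > 0. We want δ > 0 such that 0 < |s + 7| < δ implies |(-s^3 - 4s^2 + 4s + 2) − 121| < ε.
(-s^3 - 4s^2 + 4s + 2) − 121 = -s^3 - 4s^2 + 4s - 119 = (s + 7)(-s^2 + 3s - 17).
So |(-s^3 - 4s^2 + 4s + 2) − 121| = |s + 7|·|-s^2 + 3s - 17|.
Require δ ≤ 2. Then |s + 7| < 2 gives |s| < 9, and by the triangle inequality |-s^2 + 3s - 17| ≤ 9^2 + 3·9 + 17 = 125.
Hence |(-s^3 - 4s^2 + 4s + 2) − 121| ≤ 125|s + 7| < ε provided |s + 7| < ε/125.
Choosing δ = min(2, ε/125) ensures both conditions, hence |(-s^3 - 4s^2 + 4s + 2) − 121| < ε.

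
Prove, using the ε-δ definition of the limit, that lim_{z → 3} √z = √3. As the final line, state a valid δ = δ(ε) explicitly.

δ = min(3, √3·ε)

Fix ε > 0. We want δ > 0 such that 0 < |z − 3| < δ implies |√z − √3| < ε.
Multiplying by the conjugate, |√z − √3| = |z − 3|/(√z + √3).
Restrict δ ≤ 3 so that |z − 3| < 3 forces z > 0, and then √z + √3 > √3.
Hence |√z − √3| < |z − 3|/√3, which is < ε once |z − 3| < √3·ε.
Take δ = min(3, √3·ε). If 0 < |z − 3| < δ then z > 0 and |√z − √3| < |z − 3|/√3 < ε.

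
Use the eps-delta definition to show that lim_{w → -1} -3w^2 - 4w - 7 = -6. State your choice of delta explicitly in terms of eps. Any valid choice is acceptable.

Let eps > 0 be given. We want delta > 0 such that 0 < |w + 1| < delta implies |(-3w^2 - 4w - 7) + 6| < eps.
(-3w^2 - 4w - 7) + 6 = -3w^2 - 4w - 1 = (w + 1)(-3w - 1).
So |(-3w^2 - 4w - 7) + 6| = |w + 1|·|-3w - 1|.
Assume first that |w + 1| < 1, so |w| < 2. Then |-3w - 1| ≤ 3·2 + 1 = 7.
Hence |(-3w^2 - 4w - 7) + 6| ≤ 7|w + 1| < eps provided |w + 1| < eps/7.
Choosing delta = min(1, eps/7) ensures both conditions, hence |(-3w^2 - 4w - 7) + 6| < eps.

delta = min(1, eps/7)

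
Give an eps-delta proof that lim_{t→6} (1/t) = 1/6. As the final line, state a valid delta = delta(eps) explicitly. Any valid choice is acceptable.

delta = min(3, 18eps)

Suppose eps > 0. We seek delta > 0 such that 0 < |t − 6| < delta implies |1/t − (1/6)| < eps.
|1/t − (1/6)| = |6 − t|/(6·|t|) = |t − 6|/(6|t|).
Restrict delta ≤ 3. Then |t − 6| < 3 gives |t| > 3, so 6|t| > 18.
Then |1/t − (1/6)| < |t − 6|/18, which is < eps when |t − 6| < 18eps.
Take delta = min(3, 18eps). Then 0 < |t − 6| < delta gives both |t − 6| < 3 and |t − 6| < 18eps, so |1/t − (1/6)| < eps.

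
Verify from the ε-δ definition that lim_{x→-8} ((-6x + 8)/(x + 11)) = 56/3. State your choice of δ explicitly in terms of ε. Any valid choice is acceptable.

δ = min(3/2, (9/148)ε)

Fix ε > 0. We want δ > 0 with 0 < |x + 8| < δ ⇒ |(-6x + 8)/(x + 11) − (56/3)| < ε.
Combining over a common denominator, (-6x + 8)/(x + 11) − (56/3) = [(-6x + 8)·3 − 56·(x + 11)] / [3·(x + 11)] = -74(x + 8) / (3(x + 11)).
So |(-6x + 8)/(x + 11) − (56/3)| = 74|x + 8| / (3·|x + 11|).
Require δ ≤ 3/2, so |x + 11| ≥ |3| − |x + 8| > 3 − 3/2 = 3/2.
Hence |(-6x + 8)/(x + 11) − (56/3)| < 74|x + 8|/(3·(3/2)) = (148/9)|x + 8|, which is < ε once |x + 8| < (9/148)ε.
Take δ = min(3/2, (9/148)ε). Then 0 < |x + 8| < δ forces both bounds, so |(-6x + 8)/(x + 11) − (56/3)| < ε.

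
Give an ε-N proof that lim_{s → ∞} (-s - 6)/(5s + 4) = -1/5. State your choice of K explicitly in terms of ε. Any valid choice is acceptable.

K = (26/25)/ε

Let ε > 0 be given. We seek K > 0 such that s > K implies |(-s - 6)/(5s + 4) + 1/5| < ε.
(-s - 6)/(5s + 4) + 1/5 = (5(-s - 6) − (-1)(5s + 4)) / (5(5s + 4)) = -26/(5(5s + 4)).
For s > 0 we have 5s + 4 > 5s, so |(-s - 6)/(5s + 4) + 1/5| = 26/(5(5s + 4)) < 26/(5·5s) = (26/25)/s.
Thus |(-s - 6)/(5s + 4) + 1/5| < ε whenever s > (26/25)/ε.
Take K = (26/25)/ε. If s > K then |(-s - 6)/(5s + 4) + 1/5| < (26/25)/s < ε.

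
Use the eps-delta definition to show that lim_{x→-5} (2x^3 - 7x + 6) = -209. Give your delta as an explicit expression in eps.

Fix eps > 0. We want delta > 0 such that 0 < |x + 5| < delta implies |(2x^3 - 7x + 6) + 209| < eps.
(2x^3 - 7x + 6) + 209 = 2x^3 - 7x + 215 = (x + 5)(2x^2 - 10x + 43).
So |(2x^3 - 7x + 6) + 209| = |x + 5|·|2x^2 - 10x + 43|.
Require delta ≤ 2. Then |x + 5| < 2 gives |x| < 7, and by the triangle inequality |2x^2 - 10x + 43| ≤ 2·7^2 + 10·7 + 43 = 211.
Hence |(2x^3 - 7x + 6) + 209| ≤ 211|x + 5| < eps provided |x + 5| < eps/211.
Choosing delta = min(2, eps/211) ensures both conditions, hence |(2x^3 - 7x + 6) + 209| < eps.

delta = min(2, eps/211)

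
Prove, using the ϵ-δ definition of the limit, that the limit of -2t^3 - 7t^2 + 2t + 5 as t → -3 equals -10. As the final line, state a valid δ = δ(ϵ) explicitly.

Suppose ϵ > 0. We want δ > 0 such that 0 < |t + 3| < δ implies |(-2t^3 - 7t^2 + 2t + 5) + 10| < ϵ.
(-2t^3 - 7t^2 + 2t + 5) + 10 = -2t^3 - 7t^2 + 2t + 15 = (t + 3)(-2t^2 - t + 5).
So |(-2t^3 - 7t^2 + 2t + 5) + 10| = |t + 3|·|-2t^2 - t + 5|.
Assume first that |t + 3| < 1, so |t| < 4. Then |-2t^2 - t + 5| ≤ 2·4^2 + 4 + 5 = 41.
Hence |(-2t^3 - 7t^2 + 2t + 5) + 10| ≤ 41|t + 3| < ϵ provided |t + 3| < ϵ/41.
Take δ = min(1, ϵ/41). Then 0 < |t + 3| < δ gives both |t + 3| < 1 and |t + 3| < ϵ/41, so |(-2t^3 - 7t^2 + 2t + 5) + 10| < ϵ.

δ = min(1, ϵ/41)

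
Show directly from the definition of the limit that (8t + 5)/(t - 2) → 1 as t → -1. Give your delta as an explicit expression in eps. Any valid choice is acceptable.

delta = min(3/2, (3/14)eps)

Let eps > 0 be given. We want delta > 0 with 0 < |t + 1| < delta ⇒ |(8t + 5)/(t - 2) − 1| < eps.
Combining over a common denominator, (8t + 5)/(t - 2) − 1 = [(8t + 5)·(-3) − (-3)·(t - 2)] / [(-3)·(t - 2)] = -21(t + 1) / ((-3)(t - 2)).
So |(8t + 5)/(t - 2) − 1| = 21|t + 1| / (3·|t − 2|).
Restrict delta ≤ 3/2. Then |t + 1| < 3/2 gives |t − 2| = |(t + 1) + (-3)| ≥ 3 − 3/2 = 3/2.
Hence |(8t + 5)/(t - 2) − 1| < 21|t + 1|/(3·(3/2)) = (14/3)|t + 1|, which is < eps once |t + 1| < (3/14)eps.
Take delta = min(3/2, (3/14)eps). Then 0 < |t + 1| < delta forces both bounds, so |(8t + 5)/(t - 2) − 1| < eps.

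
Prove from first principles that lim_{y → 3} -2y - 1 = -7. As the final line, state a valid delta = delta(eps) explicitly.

delta = eps/2

Suppose eps > 0. We need delta > 0 so that 0 < |y − 3| < delta implies |(-2y - 1) + 7| < eps.
|(-2y - 1) + 7| = |-2y + 6| = 2|y − 3|.
Thus it suffices that |y − 3| < eps/2.
Choosing delta = eps/2 gives |(-2y - 1) + 7| = 2|y − 3| < eps whenever |y − 3| < delta.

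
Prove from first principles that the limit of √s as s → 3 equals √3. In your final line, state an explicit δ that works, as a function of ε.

δ = min(3, √3·ε)

Suppose ε > 0. We want δ > 0 such that 0 < |s − 3| < δ implies |√s − √3| < ε.
Multiplying by the conjugate, |√s − √3| = |s − 3|/(√s + √3).
Restrict δ ≤ 3 so that |s − 3| < 3 forces s > 0, and then √s + √3 > √3.
Hence |√s − √3| < |s − 3|/√3, which is < ε once |s − 3| < √3·ε.
Take δ = min(3, √3·ε). If 0 < |s − 3| < δ then s > 0 and |√s − √3| < |s − 3|/√3 < ε.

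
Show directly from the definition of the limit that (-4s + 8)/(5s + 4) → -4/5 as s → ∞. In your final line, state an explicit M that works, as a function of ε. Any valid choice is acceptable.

Suppose ε > 0. We seek M > 0 such that s > M implies |(-4s + 8)/(5s + 4) + 4/5| < ε.
(-4s + 8)/(5s + 4) + 4/5 = (5(-4s + 8) − (-4)(5s + 4)) / (5(5s + 4)) = 56/(5(5s + 4)).
For s > 0 we have 5s + 4 > 5s, so |(-4s + 8)/(5s + 4) + 4/5| = 56/(5(5s + 4)) < 56/(5·5s) = (56/25)/s.
Thus |(-4s + 8)/(5s + 4) + 4/5| < ε whenever s > (56/25)/ε.
Take M = (56/25)/ε. If s > M then |(-4s + 8)/(5s + 4) + 4/5| < (56/25)/s < ε.

M = (56/25)/ε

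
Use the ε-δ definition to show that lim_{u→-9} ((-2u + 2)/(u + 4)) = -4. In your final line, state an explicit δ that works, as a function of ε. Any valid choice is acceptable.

Suppose ε > 0. We want δ > 0 with 0 < |u + 9| < δ ⇒ |(-2u + 2)/(u + 4) + 4| < ε.
Combining over a common denominator, (-2u + 2)/(u + 4) + 4 = [(-2u + 2)·(-5) − 20·(u + 4)] / [(-5)·(u + 4)] = -10(u + 9) / ((-5)(u + 4)).
So |(-2u + 2)/(u + 4) + 4| = 10|u + 9| / (5·|u + 4|).
Restrict δ ≤ 5/2. Then |u + 9| < 5/2 gives |u + 4| = |(u + 9) + (-5)| ≥ 5 − 5/2 = 5/2.
Hence |(-2u + 2)/(u + 4) + 4| < 10|u + 9|/(5·(5/2)) = (4/5)|u + 9|, which is < ε once |u + 9| < (5/4)ε.
Take δ = min(5/2, (5/4)ε). Then 0 < |u + 9| < δ forces both bounds, so |(-2u + 2)/(u + 4) + 4| < ε.

δ = min(5/2, (5/4)ε)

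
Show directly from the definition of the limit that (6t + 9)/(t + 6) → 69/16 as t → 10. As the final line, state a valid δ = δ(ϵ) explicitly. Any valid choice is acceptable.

δ = min(8, (128/27)ϵ)

Let ϵ > 0 be given. We want δ > 0 with 0 < |t − 10| < δ ⇒ |(6t + 9)/(t + 6) − (69/16)| < ϵ.
Combining over a common denominator, (6t + 9)/(t + 6) − (69/16) = [(6t + 9)·16 − 69·(t + 6)] / [16·(t + 6)] = 27(t − 10) / (16(t + 6)).
So |(6t + 9)/(t + 6) − (69/16)| = 27|t − 10| / (16·|t + 6|).
Restrict δ ≤ 8. Then |t − 10| < 8 gives |t + 6| = |(t − 10) + 16| ≥ 16 − 8 = 8.
Hence |(6t + 9)/(t + 6) − (69/16)| < 27|t − 10|/(16·8) = (27/128)|t − 10|, which is < ϵ once |t − 10| < (128/27)ϵ.
Take δ = min(8, (128/27)ϵ). Then 0 < |t − 10| < δ forces both bounds, so |(6t + 9)/(t + 6) − (69/16)| < ϵ.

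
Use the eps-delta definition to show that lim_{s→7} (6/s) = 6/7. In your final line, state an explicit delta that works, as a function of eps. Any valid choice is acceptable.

delta = min(7/2, (49/12)eps)

Let eps > 0 be given. We seek delta > 0 such that 0 < |s − 7| < delta implies |6/s − (6/7)| < eps.
|6/s − (6/7)| = 6·|7 − s|/(7·|s|) = 6|s − 7|/(7|s|).
Restrict delta ≤ 7/2. Then |s − 7| < 7/2 gives |s| > 7/2, so 7|s| > 49/2.
Then |6/s − (6/7)| < 6|s − 7|/(49/2), which is < eps when |s − 7| < (49/12)eps.
Take delta = min(7/2, (49/12)eps). Then 0 < |s − 7| < delta gives both |s − 7| < 7/2 and |s − 7| < (49/12)eps, so |6/s − (6/7)| < eps.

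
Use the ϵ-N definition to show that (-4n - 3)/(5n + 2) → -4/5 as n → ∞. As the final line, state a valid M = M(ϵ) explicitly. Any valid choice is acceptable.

Let ϵ > 0. For n ≥ 1, |(-4n - 3)/(5n + 2) + 4/5| = |-7|/(5(5n + 2)) = 7/(5(5n + 2)).
Since 5n + 2 ≥ 5n for n ≥ 1, this is ≤ 7/(5·5n) = (7/25)/n.
So |(-4n - 3)/(5n + 2) + 4/5| < ϵ whenever n > (7/25)/ϵ.
Take M = (7/25)/ϵ. If n > M then |(-4n - 3)/(5n + 2) + 4/5| ≤ (7/25)/n < ϵ.

M = (7/25)/ϵ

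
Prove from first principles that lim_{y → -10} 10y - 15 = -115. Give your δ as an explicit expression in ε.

Let ε > 0. We need δ > 0 so that 0 < |y + 10| < δ implies |(10y - 15) + 115| < ε.
Since (10y - 15) + 115 = 10(y + 10), we have |(10y - 15) + 115| = 10|y + 10|.
Thus it suffices that |y + 10| < ε/10.
Take δ = ε/10. If 0 < |y + 10| < δ then |(10y - 15) + 115| = 10|y + 10| < 10·(ε/10) = ε.

δ = ε/10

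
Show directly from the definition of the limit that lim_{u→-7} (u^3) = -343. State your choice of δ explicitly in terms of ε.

δ = min(2, ε/193)

Suppose ε > 0. We seek δ > 0 with 0 < |u + 7| < δ ⇒ |u^3 + 343| < ε.
Factor: u^3 + 343 = (u + 7)(u^2 - 7u + 49), so |u^3 + 343| = |u + 7|·|u^2 - 7u + 49|.
Restrict δ ≤ 2. Then |u + 7| < 2 gives |u| < 9, so by the triangle inequality |u^2 - 7u + 49| ≤ 9^2 + 7·9 + 49 = 193.
Hence |u^3 + 343| ≤ 193|u + 7|, which is < ε once |u + 7| < ε/193.
Take δ = min(2, ε/193). If 0 < |u + 7| < δ then both bounds hold and |u^3 + 343| ≤ 193|u + 7| < 193·(ε/193) = ε.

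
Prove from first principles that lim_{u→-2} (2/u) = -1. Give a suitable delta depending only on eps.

Suppose eps > 0. We seek delta > 0 such that 0 < |u + 2| < delta implies |2/u + 1| < eps.
|2/u + 1| = 2·|-2 − u|/(2·|u|) = 2|u + 2|/(2|u|).
Require delta ≤ 1 so that |u| > 2 − 1 = 1, hence 2|u| > 2.
Then |2/u + 1| < 2|u + 2|/2, which is < eps when |u + 2| < eps.
Take delta = min(1, eps). Then 0 < |u + 2| < delta gives both |u + 2| < 1 and |u + 2| < eps, so |2/u + 1| < eps.

delta = min(1, eps)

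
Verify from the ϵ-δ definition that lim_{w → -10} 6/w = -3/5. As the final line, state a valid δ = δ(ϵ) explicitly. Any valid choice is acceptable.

δ = min(5, (25/3)ϵ)

Let ϵ > 0 be given. We seek δ > 0 such that 0 < |w + 10| < δ implies |6/w + 3/5| < ϵ.
|6/w + 3/5| = 6·|-10 − w|/(10·|w|) = 6|w + 10|/(10|w|).
Restrict δ ≤ 5. Then |w + 10| < 5 gives |w| > 5, so 10|w| > 50.
Then |6/w + 3/5| < 6|w + 10|/50, which is < ϵ when |w + 10| < (25/3)ϵ.
Take δ = min(5, (25/3)ϵ). Then 0 < |w + 10| < δ gives both |w + 10| < 5 and |w + 10| < (25/3)ϵ, so |6/w + 3/5| < ϵ.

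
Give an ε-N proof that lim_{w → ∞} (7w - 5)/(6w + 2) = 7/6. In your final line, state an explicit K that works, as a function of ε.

K = (11/9)/ε

Let ε > 0 be given. We seek K > 0 such that w > K implies |(7w - 5)/(6w + 2) − (7/6)| < ε.
(7w - 5)/(6w + 2) − (7/6) = (6(7w - 5) − 7(6w + 2)) / (6(6w + 2)) = -44/(6(6w + 2)).
For w > 0 we have 6w + 2 > 6w, so |(7w - 5)/(6w + 2) − (7/6)| = 44/(6(6w + 2)) < 44/(6·6w) = (11/9)/w.
Thus |(7w - 5)/(6w + 2) − (7/6)| < ε whenever w > (11/9)/ε.
Take K = (11/9)/ε. If w > K then |(7w - 5)/(6w + 2) − (7/6)| < (11/9)/w < ε.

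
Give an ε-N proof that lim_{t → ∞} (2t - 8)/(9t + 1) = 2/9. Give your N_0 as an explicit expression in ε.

N_0 = (74/81)/ε

Fix ε > 0. We seek N_0 > 0 such that t > N_0 implies |(2t - 8)/(9t + 1) − (2/9)| < ε.
(2t - 8)/(9t + 1) − (2/9) = (9(2t - 8) − 2(9t + 1)) / (9(9t + 1)) = -74/(9(9t + 1)).
For t > 0 we have 9t + 1 > 9t, so |(2t - 8)/(9t + 1) − (2/9)| = 74/(9(9t + 1)) < 74/(9·9t) = (74/81)/t.
Thus |(2t - 8)/(9t + 1) − (2/9)| < ε whenever t > (74/81)/ε.
Take N_0 = (74/81)/ε. If t > N_0 then |(2t - 8)/(9t + 1) − (2/9)| < (74/81)/t < ε.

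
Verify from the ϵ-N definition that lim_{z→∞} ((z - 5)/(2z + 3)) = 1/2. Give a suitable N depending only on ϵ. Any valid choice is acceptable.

Let ϵ > 0 be given. We seek N > 0 such that z > N implies |(z - 5)/(2z + 3) − (1/2)| < ϵ.
(z - 5)/(2z + 3) − (1/2) = (2(z - 5) − (2z + 3)) / (2(2z + 3)) = -13/(2(2z + 3)).
For z > 0 we have 2z + 3 > 2z, so |(z - 5)/(2z + 3) − (1/2)| = 13/(2(2z + 3)) < 13/(2·2z) = (13/4)/z.
Thus |(z - 5)/(2z + 3) − (1/2)| < ϵ whenever z > (13/4)/ϵ.
Take N = (13/4)/ϵ. If z > N then |(z - 5)/(2z + 3) − (1/2)| < (13/4)/z < ϵ.

N = (13/4)/ϵ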